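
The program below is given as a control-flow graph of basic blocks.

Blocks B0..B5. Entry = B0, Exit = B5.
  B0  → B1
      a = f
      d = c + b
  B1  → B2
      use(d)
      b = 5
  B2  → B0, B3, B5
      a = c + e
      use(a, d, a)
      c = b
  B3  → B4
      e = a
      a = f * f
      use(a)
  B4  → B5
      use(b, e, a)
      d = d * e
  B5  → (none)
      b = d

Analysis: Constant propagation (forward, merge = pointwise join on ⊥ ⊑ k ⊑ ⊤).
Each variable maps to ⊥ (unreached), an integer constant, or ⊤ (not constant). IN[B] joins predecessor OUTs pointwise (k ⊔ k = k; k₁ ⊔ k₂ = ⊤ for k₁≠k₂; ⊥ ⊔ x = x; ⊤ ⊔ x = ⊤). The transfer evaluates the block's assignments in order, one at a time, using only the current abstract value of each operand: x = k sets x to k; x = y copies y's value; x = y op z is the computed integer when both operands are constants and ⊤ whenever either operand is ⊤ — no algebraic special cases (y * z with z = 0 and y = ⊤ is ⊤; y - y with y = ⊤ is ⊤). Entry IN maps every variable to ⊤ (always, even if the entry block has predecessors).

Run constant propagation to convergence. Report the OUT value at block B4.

Answer: {a: ⊤, b: 5, c: 5, d: ⊤, e: ⊤, f: ⊤}

Trace:
Converged values:
  B0:   IN=(all ⊤)   OUT=(all ⊤)
  B1:   IN=(all ⊤)   OUT={b:5; rest ⊤}
  B2:   IN={b:5; rest ⊤}   OUT={b:5, c:5; rest ⊤}
  B3:   IN={b:5, c:5; rest ⊤}   OUT={b:5, c:5; rest ⊤}
  B4:   IN={b:5, c:5; rest ⊤}   OUT={b:5, c:5; rest ⊤}
  B5:   IN={b:5, c:5; rest ⊤}   OUT={c:5; rest ⊤}

Merge at B4: IN[B4] = OUT[B3] = {a: ⊤, b: 5, c: 5, d: ⊤, e: ⊤, f: ⊤}
Applying B4's transfer function to that IN value gives OUT[B4] (row B4 above).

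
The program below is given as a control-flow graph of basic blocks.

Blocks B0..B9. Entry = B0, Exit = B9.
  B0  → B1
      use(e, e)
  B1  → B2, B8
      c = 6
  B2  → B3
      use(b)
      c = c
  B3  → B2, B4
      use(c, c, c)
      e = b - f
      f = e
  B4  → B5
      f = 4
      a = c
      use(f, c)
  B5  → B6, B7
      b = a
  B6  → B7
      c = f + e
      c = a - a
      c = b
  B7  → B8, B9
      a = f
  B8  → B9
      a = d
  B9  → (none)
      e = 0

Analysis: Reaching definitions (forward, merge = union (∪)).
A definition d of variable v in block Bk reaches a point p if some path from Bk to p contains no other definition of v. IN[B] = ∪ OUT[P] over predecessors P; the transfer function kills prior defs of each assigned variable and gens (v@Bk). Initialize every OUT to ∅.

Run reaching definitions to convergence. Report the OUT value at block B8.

Converged values:
  B0: | IN={} | OUT={}
  B1: | IN={} | OUT={c@B1}
  B2: | IN={c@B1, c@B2, e@B3, f@B3} | OUT={c@B2, e@B3, f@B3}
  B3: | IN={c@B2, e@B3, f@B3} | OUT={c@B2, e@B3, f@B3}
  B4: | IN={c@B2, e@B3, f@B3} | OUT={a@B4, c@B2, e@B3, f@B4}
  B5: | IN={a@B4, c@B2, e@B3, f@B4} | OUT={a@B4, b@B5, c@B2, e@B3, f@B4}
  B6: | IN={a@B4, b@B5, c@B2, e@B3, f@B4} | OUT={a@B4, b@B5, c@B6, e@B3, f@B4}
  B7: | IN={a@B4, b@B5, c@B2, c@B6, e@B3, f@B4} | OUT={a@B7, b@B5, c@B2, c@B6, e@B3, f@B4}
  B8: | IN={a@B7, b@B5, c@B1, c@B2, c@B6, e@B3, f@B4} | OUT={a@B8, b@B5, c@B1, c@B2, c@B6, e@B3, f@B4}
  B9: | IN={a@B7, a@B8, b@B5, c@B1, c@B2, c@B6, e@B3, f@B4} | OUT={a@B7, a@B8, b@B5, c@B1, c@B2, c@B6, e@B9, f@B4}

Merge at B8: IN[B8] = OUT[B1] ⊔ OUT[B7] = {a@B7, b@B5, c@B1, c@B2, c@B6, e@B3, f@B4}
Applying B8's transfer function to that IN value gives OUT[B8] (row B8 above).

Answer: {a@B8, b@B5, c@B1, c@B2, c@B6, e@B3, f@B4}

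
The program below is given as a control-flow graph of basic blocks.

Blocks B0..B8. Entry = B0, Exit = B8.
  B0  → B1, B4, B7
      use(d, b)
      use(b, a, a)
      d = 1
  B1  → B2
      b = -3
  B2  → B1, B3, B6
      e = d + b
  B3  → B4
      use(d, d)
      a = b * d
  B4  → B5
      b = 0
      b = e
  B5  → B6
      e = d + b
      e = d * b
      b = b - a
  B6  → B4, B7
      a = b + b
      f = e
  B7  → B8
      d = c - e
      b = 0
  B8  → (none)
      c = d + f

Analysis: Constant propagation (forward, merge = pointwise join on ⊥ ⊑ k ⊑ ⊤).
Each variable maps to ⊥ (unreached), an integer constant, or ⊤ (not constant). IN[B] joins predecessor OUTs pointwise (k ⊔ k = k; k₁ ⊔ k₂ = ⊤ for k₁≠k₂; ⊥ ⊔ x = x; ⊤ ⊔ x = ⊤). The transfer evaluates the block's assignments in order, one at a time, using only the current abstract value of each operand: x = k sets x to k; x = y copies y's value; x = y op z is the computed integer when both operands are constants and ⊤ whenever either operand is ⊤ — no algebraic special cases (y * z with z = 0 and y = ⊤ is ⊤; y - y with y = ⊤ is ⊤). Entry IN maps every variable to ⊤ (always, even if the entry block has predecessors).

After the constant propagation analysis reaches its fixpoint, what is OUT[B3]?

Answer: {a: -3, b: -3, c: ⊤, d: 1, e: -2, f: ⊤}

Trace:
Converged values:
  B0:   IN=(all ⊤)   OUT={d:1; rest ⊤}
  B1:   IN={d:1; rest ⊤}   OUT={b:-3, d:1; rest ⊤}
  B2:   IN={b:-3, d:1; rest ⊤}   OUT={b:-3, d:1, e:-2; rest ⊤}
  B3:   IN={b:-3, d:1, e:-2; rest ⊤}   OUT={a:-3, b:-3, d:1, e:-2; rest ⊤}
  B4:   IN={d:1; rest ⊤}   OUT={d:1; rest ⊤}
  B5:   IN={d:1; rest ⊤}   OUT={d:1; rest ⊤}
  B6:   IN={d:1; rest ⊤}   OUT={d:1; rest ⊤}
  B7:   IN={d:1; rest ⊤}   OUT={b:0; rest ⊤}
  B8:   IN={b:0; rest ⊤}   OUT={b:0; rest ⊤}

Merge at B3: IN[B3] = OUT[B2] = {a: ⊤, b: -3, c: ⊤, d: 1, e: -2, f: ⊤}
Applying B3's transfer function to that IN value gives OUT[B3] (row B3 above).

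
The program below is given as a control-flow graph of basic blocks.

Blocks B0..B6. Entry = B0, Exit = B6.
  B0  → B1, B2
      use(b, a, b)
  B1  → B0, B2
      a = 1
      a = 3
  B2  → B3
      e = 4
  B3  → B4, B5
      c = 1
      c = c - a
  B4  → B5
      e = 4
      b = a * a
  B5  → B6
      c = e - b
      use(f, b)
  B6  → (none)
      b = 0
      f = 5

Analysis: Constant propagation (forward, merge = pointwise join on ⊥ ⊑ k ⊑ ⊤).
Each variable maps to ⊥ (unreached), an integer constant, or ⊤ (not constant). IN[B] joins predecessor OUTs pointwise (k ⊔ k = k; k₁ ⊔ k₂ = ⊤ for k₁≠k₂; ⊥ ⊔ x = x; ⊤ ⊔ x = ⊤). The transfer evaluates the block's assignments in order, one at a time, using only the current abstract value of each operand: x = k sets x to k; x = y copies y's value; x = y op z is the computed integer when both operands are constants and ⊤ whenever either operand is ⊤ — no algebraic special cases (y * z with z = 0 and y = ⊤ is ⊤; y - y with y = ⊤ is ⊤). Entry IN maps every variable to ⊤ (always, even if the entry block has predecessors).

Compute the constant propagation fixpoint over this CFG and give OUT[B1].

Per-block solution:
  B0:   IN=(all ⊤)   OUT=(all ⊤)
  B1:   IN=(all ⊤)   OUT={a:3; rest ⊤}
  B2:   IN=(all ⊤)   OUT={e:4; rest ⊤}
  B3:   IN={e:4; rest ⊤}   OUT={e:4; rest ⊤}
  B4:   IN={e:4; rest ⊤}   OUT={e:4; rest ⊤}
  B5:   IN={e:4; rest ⊤}   OUT={e:4; rest ⊤}
  B6:   IN={e:4; rest ⊤}   OUT={b:0, e:4, f:5; rest ⊤}

Merge at B1: IN[B1] = OUT[B0] = {a: ⊤, b: ⊤, c: ⊤, d: ⊤, e: ⊤, f: ⊤}
Applying B1's transfer function to that IN value gives OUT[B1] (row B1 above).

Answer: {a: 3, b: ⊤, c: ⊤, d: ⊤, e: ⊤, f: ⊤}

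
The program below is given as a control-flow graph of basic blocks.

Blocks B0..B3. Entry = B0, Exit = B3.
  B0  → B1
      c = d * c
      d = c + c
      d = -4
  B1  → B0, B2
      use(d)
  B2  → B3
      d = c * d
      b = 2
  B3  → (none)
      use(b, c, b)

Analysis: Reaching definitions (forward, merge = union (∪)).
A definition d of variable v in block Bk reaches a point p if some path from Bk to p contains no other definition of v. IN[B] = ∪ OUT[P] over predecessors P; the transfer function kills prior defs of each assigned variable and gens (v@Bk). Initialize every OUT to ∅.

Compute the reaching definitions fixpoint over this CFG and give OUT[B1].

Converged values:
  B0: | IN={c@B0, d@B0} | OUT={c@B0, d@B0}
  B1: | IN={c@B0, d@B0} | OUT={c@B0, d@B0}
  B2: | IN={c@B0, d@B0} | OUT={b@B2, c@B0, d@B2}
  B3: | IN={b@B2, c@B0, d@B2} | OUT={b@B2, c@B0, d@B2}

Merge at B1: IN[B1] = OUT[B0] = {c@B0, d@B0}
Applying B1's transfer function to that IN value gives OUT[B1] (row B1 above).

Answer: {c@B0, d@B0}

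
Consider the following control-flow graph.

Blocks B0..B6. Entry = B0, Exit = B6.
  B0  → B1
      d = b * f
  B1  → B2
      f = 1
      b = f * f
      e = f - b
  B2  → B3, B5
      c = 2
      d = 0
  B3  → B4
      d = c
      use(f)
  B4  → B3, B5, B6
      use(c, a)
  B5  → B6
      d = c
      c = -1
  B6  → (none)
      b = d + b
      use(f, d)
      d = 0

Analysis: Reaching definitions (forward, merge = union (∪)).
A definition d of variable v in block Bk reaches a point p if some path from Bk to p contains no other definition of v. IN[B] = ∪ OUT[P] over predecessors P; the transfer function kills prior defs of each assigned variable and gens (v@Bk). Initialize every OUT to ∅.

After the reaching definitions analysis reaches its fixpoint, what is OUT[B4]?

Answer: {b@B1, c@B2, d@B3, e@B1, f@B1}

Working:
Converged values:
  B0: | IN={} | OUT={d@B0}
  B1: | IN={d@B0} | OUT={b@B1, d@B0, e@B1, f@B1}
  B2: | IN={b@B1, d@B0, e@B1, f@B1} | OUT={b@B1, c@B2, d@B2, e@B1, f@B1}
  B3: | IN={b@B1, c@B2, d@B2, d@B3, e@B1, f@B1} | OUT={b@B1, c@B2, d@B3, e@B1, f@B1}
  B4: | IN={b@B1, c@B2, d@B3, e@B1, f@B1} | OUT={b@B1, c@B2, d@B3, e@B1, f@B1}
  B5: | IN={b@B1, c@B2, d@B2, d@B3, e@B1, f@B1} | OUT={b@B1, c@B5, d@B5, e@B1, f@B1}
  B6: | IN={b@B1, c@B2, c@B5, d@B3, d@B5, e@B1, f@B1} | OUT={b@B6, c@B2, c@B5, d@B6, e@B1, f@B1}

Merge at B4: IN[B4] = OUT[B3] = {b@B1, c@B2, d@B3, e@B1, f@B1}
Applying B4's transfer function to that IN value gives OUT[B4] (row B4 above).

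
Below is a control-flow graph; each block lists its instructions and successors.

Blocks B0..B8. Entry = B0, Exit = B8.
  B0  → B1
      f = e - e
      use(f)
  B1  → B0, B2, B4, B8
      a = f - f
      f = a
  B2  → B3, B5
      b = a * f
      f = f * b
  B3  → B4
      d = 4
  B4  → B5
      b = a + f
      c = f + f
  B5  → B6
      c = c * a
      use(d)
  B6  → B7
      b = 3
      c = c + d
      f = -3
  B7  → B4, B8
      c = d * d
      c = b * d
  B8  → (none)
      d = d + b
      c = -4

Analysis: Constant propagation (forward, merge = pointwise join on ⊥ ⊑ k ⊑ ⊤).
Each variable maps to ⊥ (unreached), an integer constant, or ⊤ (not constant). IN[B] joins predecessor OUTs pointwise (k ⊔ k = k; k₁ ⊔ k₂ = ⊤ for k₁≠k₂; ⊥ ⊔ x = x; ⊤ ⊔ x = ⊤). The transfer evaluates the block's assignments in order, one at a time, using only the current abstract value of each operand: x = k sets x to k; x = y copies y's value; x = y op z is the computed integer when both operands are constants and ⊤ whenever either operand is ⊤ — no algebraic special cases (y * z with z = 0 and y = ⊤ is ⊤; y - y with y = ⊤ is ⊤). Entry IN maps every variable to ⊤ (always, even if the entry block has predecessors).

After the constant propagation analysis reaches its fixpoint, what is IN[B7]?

Fixpoint table:
  B0:   IN=(all ⊤)   OUT=(all ⊤)
  B1:   IN=(all ⊤)   OUT=(all ⊤)
  B2:   IN=(all ⊤)   OUT=(all ⊤)
  B3:   IN=(all ⊤)   OUT={d:4; rest ⊤}
  B4:   IN=(all ⊤)   OUT=(all ⊤)
  B5:   IN=(all ⊤)   OUT=(all ⊤)
  B6:   IN=(all ⊤)   OUT={b:3, f:-3; rest ⊤}
  B7:   IN={b:3, f:-3; rest ⊤}   OUT={b:3, f:-3; rest ⊤}
  B8:   IN=(all ⊤)   OUT={c:-4; rest ⊤}

Merge at B7: IN[B7] = OUT[B6] = {a: ⊤, b: 3, c: ⊤, d: ⊤, e: ⊤, f: -3}

Answer: {a: ⊤, b: 3, c: ⊤, d: ⊤, e: ⊤, f: -3}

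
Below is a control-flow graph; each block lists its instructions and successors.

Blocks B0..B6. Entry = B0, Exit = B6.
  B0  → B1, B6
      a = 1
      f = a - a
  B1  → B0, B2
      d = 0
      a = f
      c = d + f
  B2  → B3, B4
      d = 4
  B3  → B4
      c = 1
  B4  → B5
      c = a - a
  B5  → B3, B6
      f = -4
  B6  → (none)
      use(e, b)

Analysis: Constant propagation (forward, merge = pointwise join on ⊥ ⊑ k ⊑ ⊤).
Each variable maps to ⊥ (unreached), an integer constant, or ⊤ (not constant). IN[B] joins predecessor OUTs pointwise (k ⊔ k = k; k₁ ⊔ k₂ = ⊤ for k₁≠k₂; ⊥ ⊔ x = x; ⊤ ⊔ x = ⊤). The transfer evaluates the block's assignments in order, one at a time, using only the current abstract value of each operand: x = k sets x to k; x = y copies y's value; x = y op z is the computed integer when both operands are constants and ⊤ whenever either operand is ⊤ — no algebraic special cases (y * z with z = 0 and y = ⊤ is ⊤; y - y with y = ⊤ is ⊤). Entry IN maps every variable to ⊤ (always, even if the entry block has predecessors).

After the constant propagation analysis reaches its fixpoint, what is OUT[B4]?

Answer: {a: 0, b: ⊤, c: 0, d: 4, e: ⊤, f: ⊤}

Derivation:
Converged values:
  B0:  IN=(all ⊤)  OUT={a:1, f:0; rest ⊤}
  B1:  IN={a:1, f:0; rest ⊤}  OUT={a:0, c:0, d:0, f:0; rest ⊤}
  B2:  IN={a:0, c:0, d:0, f:0; rest ⊤}  OUT={a:0, c:0, d:4, f:0; rest ⊤}
  B3:  IN={a:0, c:0, d:4; rest ⊤}  OUT={a:0, c:1, d:4; rest ⊤}
  B4:  IN={a:0, d:4; rest ⊤}  OUT={a:0, c:0, d:4; rest ⊤}
  B5:  IN={a:0, c:0, d:4; rest ⊤}  OUT={a:0, c:0, d:4, f:-4; rest ⊤}
  B6:  IN=(all ⊤)  OUT=(all ⊤)

Merge at B4: IN[B4] = OUT[B2] ⊔ OUT[B3] = {a: 0, b: ⊤, c: ⊤, d: 4, e: ⊤, f: ⊤}
Applying B4's transfer function to that IN value gives OUT[B4] (row B4 above).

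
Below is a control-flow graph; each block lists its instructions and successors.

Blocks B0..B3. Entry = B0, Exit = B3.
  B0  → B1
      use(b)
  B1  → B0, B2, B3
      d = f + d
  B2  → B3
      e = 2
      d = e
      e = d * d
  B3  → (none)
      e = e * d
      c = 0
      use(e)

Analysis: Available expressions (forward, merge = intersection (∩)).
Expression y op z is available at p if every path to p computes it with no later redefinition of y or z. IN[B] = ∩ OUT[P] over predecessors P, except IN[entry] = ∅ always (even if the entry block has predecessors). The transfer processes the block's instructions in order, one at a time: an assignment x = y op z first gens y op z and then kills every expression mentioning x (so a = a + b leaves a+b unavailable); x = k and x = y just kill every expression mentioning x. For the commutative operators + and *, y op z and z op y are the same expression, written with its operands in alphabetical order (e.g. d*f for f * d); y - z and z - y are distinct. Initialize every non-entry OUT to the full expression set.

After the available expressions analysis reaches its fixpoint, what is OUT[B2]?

Fixpoint table:
  B0: | IN={} | OUT={}
  B1: | IN={} | OUT={}
  B2: | IN={} | OUT={d*d}
  B3: | IN={} | OUT={}

Merge at B2: IN[B2] = OUT[B1] = {}
Applying B2's transfer function to that IN value gives OUT[B2] (row B2 above).

Answer: {d*d}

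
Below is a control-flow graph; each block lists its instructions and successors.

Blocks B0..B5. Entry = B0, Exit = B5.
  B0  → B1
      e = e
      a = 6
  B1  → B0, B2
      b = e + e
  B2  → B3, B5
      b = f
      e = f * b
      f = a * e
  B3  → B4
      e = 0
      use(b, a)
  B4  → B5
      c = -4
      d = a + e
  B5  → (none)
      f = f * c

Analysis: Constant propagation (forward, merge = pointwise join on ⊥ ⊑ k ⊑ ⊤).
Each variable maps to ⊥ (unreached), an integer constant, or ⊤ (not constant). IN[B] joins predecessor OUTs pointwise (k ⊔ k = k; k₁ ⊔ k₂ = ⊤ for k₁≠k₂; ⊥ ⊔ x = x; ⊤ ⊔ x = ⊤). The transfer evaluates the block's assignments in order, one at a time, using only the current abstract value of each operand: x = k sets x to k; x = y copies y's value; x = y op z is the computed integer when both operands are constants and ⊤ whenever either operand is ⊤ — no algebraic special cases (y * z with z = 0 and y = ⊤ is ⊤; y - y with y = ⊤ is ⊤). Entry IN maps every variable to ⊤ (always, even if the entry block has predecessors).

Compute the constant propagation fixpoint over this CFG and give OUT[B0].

Answer: {a: 6, b: ⊤, c: ⊤, d: ⊤, e: ⊤, f: ⊤}

Working:
Per-block solution:
  B0: | IN=(all ⊤) | OUT={a:6; rest ⊤}
  B1: | IN={a:6; rest ⊤} | OUT={a:6; rest ⊤}
  B2: | IN={a:6; rest ⊤} | OUT={a:6; rest ⊤}
  B3: | IN={a:6; rest ⊤} | OUT={a:6, e:0; rest ⊤}
  B4: | IN={a:6, e:0; rest ⊤} | OUT={a:6, c:-4, d:6, e:0; rest ⊤}
  B5: | IN={a:6; rest ⊤} | OUT={a:6; rest ⊤}

Merge at B0 (entry node, so the boundary value (all ⊤) is joined with the incoming edge(s)): IN[B0] = (all ⊤) ⊔ OUT[B1] = {a: ⊤, b: ⊤, c: ⊤, d: ⊤, e: ⊤, f: ⊤}
Applying B0's transfer function to that IN value gives OUT[B0] (row B0 above).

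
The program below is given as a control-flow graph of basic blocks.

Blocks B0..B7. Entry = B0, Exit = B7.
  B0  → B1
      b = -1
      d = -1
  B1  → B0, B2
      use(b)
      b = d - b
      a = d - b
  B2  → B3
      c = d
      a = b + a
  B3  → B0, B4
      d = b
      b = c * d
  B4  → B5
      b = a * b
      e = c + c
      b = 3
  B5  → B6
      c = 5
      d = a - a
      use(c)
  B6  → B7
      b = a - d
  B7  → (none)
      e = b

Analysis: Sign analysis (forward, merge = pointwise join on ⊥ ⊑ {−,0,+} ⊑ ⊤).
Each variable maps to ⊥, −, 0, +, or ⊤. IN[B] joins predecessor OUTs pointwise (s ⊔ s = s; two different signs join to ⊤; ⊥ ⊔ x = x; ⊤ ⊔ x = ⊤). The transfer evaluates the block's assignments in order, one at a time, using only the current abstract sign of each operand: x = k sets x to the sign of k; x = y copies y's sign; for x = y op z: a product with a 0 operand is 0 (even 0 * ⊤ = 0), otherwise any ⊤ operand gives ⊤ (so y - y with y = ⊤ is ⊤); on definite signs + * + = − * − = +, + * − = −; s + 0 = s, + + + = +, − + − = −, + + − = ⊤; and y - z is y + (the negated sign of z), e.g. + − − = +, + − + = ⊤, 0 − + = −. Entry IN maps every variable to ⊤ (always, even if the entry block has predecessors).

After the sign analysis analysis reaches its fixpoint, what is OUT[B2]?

Per-block solution:
  B0:  IN=(all ⊤)  OUT={b:-, d:-; rest ⊤}
  B1:  IN={b:-, d:-; rest ⊤}  OUT={d:-; rest ⊤}
  B2:  IN={d:-; rest ⊤}  OUT={c:-, d:-; rest ⊤}
  B3:  IN={c:-, d:-; rest ⊤}  OUT={c:-; rest ⊤}
  B4:  IN={c:-; rest ⊤}  OUT={b:+, c:-, e:-; rest ⊤}
  B5:  IN={b:+, c:-, e:-; rest ⊤}  OUT={b:+, c:+, e:-; rest ⊤}
  B6:  IN={b:+, c:+, e:-; rest ⊤}  OUT={c:+, e:-; rest ⊤}
  B7:  IN={c:+, e:-; rest ⊤}  OUT={c:+; rest ⊤}

Merge at B2: IN[B2] = OUT[B1] = {a: ⊤, b: ⊤, c: ⊤, d: -, e: ⊤, f: ⊤}
Applying B2's transfer function to that IN value gives OUT[B2] (row B2 above).

Answer: {a: ⊤, b: ⊤, c: -, d: -, e: ⊤, f: ⊤}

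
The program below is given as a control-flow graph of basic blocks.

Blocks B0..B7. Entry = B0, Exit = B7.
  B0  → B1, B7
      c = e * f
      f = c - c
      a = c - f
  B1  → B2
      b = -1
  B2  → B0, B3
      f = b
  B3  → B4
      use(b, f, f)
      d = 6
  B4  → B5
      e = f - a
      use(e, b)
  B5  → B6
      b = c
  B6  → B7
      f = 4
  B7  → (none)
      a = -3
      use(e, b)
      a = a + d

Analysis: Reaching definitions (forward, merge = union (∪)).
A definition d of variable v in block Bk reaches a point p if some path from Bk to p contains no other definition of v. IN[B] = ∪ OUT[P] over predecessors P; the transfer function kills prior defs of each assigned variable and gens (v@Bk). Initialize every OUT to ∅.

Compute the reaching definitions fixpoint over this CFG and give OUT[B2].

Per-block solution:
  B0:  IN={a@B0, b@B1, c@B0, f@B2}  OUT={a@B0, b@B1, c@B0, f@B0}
  B1:  IN={a@B0, b@B1, c@B0, f@B0}  OUT={a@B0, b@B1, c@B0, f@B0}
  B2:  IN={a@B0, b@B1, c@B0, f@B0}  OUT={a@B0, b@B1, c@B0, f@B2}
  B3:  IN={a@B0, b@B1, c@B0, f@B2}  OUT={a@B0, b@B1, c@B0, d@B3, f@B2}
  B4:  IN={a@B0, b@B1, c@B0, d@B3, f@B2}  OUT={a@B0, b@B1, c@B0, d@B3, e@B4, f@B2}
  B5:  IN={a@B0, b@B1, c@B0, d@B3, e@B4, f@B2}  OUT={a@B0, b@B5, c@B0, d@B3, e@B4, f@B2}
  B6:  IN={a@B0, b@B5, c@B0, d@B3, e@B4, f@B2}  OUT={a@B0, b@B5, c@B0, d@B3, e@B4, f@B6}
  B7:  IN={a@B0, b@B1, b@B5, c@B0, d@B3, e@B4, f@B0, f@B6}  OUT={a@B7, b@B1, b@B5, c@B0, d@B3, e@B4, f@B0, f@B6}

Merge at B2: IN[B2] = OUT[B1] = {a@B0, b@B1, c@B0, f@B0}
Applying B2's transfer function to that IN value gives OUT[B2] (row B2 above).

Answer: {a@B0, b@B1, c@B0, f@B2}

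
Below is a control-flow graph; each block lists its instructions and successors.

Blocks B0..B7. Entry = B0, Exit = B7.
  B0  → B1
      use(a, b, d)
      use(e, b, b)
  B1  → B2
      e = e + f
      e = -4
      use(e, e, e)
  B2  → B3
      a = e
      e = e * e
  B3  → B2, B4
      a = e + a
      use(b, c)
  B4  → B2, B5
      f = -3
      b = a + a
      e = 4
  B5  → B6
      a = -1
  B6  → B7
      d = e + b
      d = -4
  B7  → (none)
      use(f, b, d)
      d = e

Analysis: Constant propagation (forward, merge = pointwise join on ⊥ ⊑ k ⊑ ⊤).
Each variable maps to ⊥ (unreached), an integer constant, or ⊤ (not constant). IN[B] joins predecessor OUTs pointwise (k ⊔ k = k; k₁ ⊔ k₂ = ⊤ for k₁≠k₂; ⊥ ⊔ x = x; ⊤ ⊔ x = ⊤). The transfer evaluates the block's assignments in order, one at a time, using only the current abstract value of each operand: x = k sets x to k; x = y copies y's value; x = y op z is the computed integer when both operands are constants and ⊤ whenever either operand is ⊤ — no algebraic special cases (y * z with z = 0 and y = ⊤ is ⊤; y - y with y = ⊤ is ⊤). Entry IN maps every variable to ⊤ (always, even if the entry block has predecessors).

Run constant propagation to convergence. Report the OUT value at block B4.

Answer: {a: ⊤, b: ⊤, c: ⊤, d: ⊤, e: 4, f: -3}

Trace:
Converged values:
  B0:  IN=(all ⊤)  OUT=(all ⊤)
  B1:  IN=(all ⊤)  OUT={e:-4; rest ⊤}
  B2:  IN=(all ⊤)  OUT=(all ⊤)
  B3:  IN=(all ⊤)  OUT=(all ⊤)
  B4:  IN=(all ⊤)  OUT={e:4, f:-3; rest ⊤}
  B5:  IN={e:4, f:-3; rest ⊤}  OUT={a:-1, e:4, f:-3; rest ⊤}
  B6:  IN={a:-1, e:4, f:-3; rest ⊤}  OUT={a:-1, d:-4, e:4, f:-3; rest ⊤}
  B7:  IN={a:-1, d:-4, e:4, f:-3; rest ⊤}  OUT={a:-1, d:4, e:4, f:-3; rest ⊤}

Merge at B4: IN[B4] = OUT[B3] = {a: ⊤, b: ⊤, c: ⊤, d: ⊤, e: ⊤, f: ⊤}
Applying B4's transfer function to that IN value gives OUT[B4] (row B4 above).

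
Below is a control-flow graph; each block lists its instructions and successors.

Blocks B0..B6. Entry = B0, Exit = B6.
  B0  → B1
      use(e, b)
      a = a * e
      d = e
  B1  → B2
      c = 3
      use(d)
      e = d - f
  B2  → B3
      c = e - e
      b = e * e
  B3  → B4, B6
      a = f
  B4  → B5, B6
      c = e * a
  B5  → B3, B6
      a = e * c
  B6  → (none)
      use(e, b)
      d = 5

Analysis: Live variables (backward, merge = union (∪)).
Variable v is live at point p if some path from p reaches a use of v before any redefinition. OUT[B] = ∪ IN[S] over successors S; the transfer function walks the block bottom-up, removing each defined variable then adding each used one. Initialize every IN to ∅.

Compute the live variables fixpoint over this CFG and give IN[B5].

Converged values:
  B0:  IN={a, b, e, f}  OUT={d, f}
  B1:  IN={d, f}  OUT={e, f}
  B2:  IN={e, f}  OUT={b, e, f}
  B3:  IN={b, e, f}  OUT={a, b, e, f}
  B4:  IN={a, b, e, f}  OUT={b, c, e, f}
  B5:  IN={b, c, e, f}  OUT={b, e, f}
  B6:  IN={b, e}  OUT={}

Merge at B5: OUT[B5] = IN[B3] ⊔ IN[B6] = {b, e, f}
Applying B5's transfer function to that OUT value gives IN[B5] (row B5 above).

Answer: {b, c, e, f}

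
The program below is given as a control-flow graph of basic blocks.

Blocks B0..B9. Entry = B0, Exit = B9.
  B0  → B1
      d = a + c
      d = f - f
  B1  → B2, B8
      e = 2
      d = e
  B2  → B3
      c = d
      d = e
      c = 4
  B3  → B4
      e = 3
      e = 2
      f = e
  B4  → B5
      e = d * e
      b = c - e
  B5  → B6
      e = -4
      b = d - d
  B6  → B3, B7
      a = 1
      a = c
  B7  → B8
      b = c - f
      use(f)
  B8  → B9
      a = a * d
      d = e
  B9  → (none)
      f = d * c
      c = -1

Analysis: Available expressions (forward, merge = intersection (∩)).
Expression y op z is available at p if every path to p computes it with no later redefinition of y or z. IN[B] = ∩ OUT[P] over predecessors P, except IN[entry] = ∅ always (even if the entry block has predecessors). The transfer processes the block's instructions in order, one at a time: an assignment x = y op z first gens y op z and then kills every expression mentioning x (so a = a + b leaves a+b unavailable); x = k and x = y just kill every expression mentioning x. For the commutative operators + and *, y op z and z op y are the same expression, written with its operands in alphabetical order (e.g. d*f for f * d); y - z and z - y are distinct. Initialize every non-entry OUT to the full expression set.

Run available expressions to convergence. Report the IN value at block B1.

Fixpoint table:
  B0:   IN={}   OUT={a+c, f-f}
  B1:   IN={a+c, f-f}   OUT={a+c, f-f}
  B2:   IN={a+c, f-f}   OUT={f-f}
  B3:   IN={}   OUT={}
  B4:   IN={}   OUT={c-e}
  B5:   IN={c-e}   OUT={d-d}
  B6:   IN={d-d}   OUT={d-d}
  B7:   IN={d-d}   OUT={c-f, d-d}
  B8:   IN={}   OUT={}
  B9:   IN={}   OUT={}

Merge at B1: IN[B1] = OUT[B0] = {a+c, f-f}

Answer: {a+c, f-f}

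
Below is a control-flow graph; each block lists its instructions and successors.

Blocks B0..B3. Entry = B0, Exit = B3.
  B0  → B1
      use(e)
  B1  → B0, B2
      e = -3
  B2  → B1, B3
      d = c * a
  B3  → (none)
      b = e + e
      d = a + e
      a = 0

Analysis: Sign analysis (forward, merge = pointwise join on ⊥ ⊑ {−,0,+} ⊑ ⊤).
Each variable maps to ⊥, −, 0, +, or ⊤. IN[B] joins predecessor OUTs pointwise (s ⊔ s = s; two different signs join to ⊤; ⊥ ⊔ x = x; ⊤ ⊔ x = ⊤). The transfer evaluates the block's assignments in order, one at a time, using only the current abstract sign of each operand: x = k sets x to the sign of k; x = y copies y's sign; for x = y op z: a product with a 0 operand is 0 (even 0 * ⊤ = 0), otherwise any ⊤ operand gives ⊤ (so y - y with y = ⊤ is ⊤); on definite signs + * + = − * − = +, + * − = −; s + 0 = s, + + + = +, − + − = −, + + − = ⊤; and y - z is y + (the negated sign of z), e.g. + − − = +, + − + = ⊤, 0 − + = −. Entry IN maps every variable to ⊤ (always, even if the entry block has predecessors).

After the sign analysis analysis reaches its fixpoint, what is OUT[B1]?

Per-block solution:
  B0: | IN=(all ⊤) | OUT=(all ⊤)
  B1: | IN=(all ⊤) | OUT={e:-; rest ⊤}
  B2: | IN={e:-; rest ⊤} | OUT={e:-; rest ⊤}
  B3: | IN={e:-; rest ⊤} | OUT={a:0, b:-, e:-; rest ⊤}

Merge at B1: IN[B1] = OUT[B0] ⊔ OUT[B2] = {a: ⊤, b: ⊤, c: ⊤, d: ⊤, e: ⊤, f: ⊤}
Applying B1's transfer function to that IN value gives OUT[B1] (row B1 above).

Answer: {a: ⊤, b: ⊤, c: ⊤, d: ⊤, e: -, f: ⊤}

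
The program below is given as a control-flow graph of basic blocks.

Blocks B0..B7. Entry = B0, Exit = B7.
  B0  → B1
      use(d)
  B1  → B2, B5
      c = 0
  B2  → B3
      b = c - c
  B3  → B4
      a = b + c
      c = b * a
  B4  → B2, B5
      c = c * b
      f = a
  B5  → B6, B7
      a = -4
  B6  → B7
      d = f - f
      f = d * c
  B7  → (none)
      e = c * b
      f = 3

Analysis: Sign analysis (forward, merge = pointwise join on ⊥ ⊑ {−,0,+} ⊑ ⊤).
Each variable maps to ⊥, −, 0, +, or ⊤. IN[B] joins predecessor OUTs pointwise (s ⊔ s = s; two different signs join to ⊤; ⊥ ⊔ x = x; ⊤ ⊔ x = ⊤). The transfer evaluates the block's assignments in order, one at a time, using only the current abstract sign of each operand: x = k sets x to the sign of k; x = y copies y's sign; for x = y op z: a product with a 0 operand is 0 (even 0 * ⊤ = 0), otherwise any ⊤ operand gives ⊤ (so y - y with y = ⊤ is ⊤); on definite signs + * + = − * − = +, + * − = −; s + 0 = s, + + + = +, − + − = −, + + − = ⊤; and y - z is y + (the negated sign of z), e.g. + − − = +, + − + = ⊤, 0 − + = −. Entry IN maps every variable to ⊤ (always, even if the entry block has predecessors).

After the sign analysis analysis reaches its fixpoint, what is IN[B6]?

Fixpoint table:
  B0:   IN=(all ⊤)   OUT=(all ⊤)
  B1:   IN=(all ⊤)   OUT={c:0; rest ⊤}
  B2:   IN={c:0; rest ⊤}   OUT={b:0, c:0; rest ⊤}
  B3:   IN={b:0, c:0; rest ⊤}   OUT={a:0, b:0, c:0; rest ⊤}
  B4:   IN={a:0, b:0, c:0; rest ⊤}   OUT={a:0, b:0, c:0, f:0; rest ⊤}
  B5:   IN={c:0; rest ⊤}   OUT={a:-, c:0; rest ⊤}
  B6:   IN={a:-, c:0; rest ⊤}   OUT={a:-, c:0, f:0; rest ⊤}
  B7:   IN={a:-, c:0; rest ⊤}   OUT={a:-, c:0, e:0, f:+; rest ⊤}

Merge at B6: IN[B6] = OUT[B5] = {a: -, b: ⊤, c: 0, d: ⊤, e: ⊤, f: ⊤}

Answer: {a: -, b: ⊤, c: 0, d: ⊤, e: ⊤, f: ⊤}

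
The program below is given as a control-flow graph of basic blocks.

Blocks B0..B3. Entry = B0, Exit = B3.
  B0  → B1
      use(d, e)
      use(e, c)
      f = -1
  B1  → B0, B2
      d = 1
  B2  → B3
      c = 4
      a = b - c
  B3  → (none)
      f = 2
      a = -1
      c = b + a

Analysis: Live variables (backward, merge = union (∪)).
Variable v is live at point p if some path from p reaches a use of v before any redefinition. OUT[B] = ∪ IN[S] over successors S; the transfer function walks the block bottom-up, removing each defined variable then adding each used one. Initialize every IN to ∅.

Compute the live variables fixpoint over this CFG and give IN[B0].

Answer: {b, c, d, e}

Trace:
Fixpoint table:
  B0:  IN={b, c, d, e}  OUT={b, c, e}
  B1:  IN={b, c, e}  OUT={b, c, d, e}
  B2:  IN={b}  OUT={b}
  B3:  IN={b}  OUT={}

Merge at B0: OUT[B0] = IN[B1] = {b, c, e}
Applying B0's transfer function to that OUT value gives IN[B0] (row B0 above).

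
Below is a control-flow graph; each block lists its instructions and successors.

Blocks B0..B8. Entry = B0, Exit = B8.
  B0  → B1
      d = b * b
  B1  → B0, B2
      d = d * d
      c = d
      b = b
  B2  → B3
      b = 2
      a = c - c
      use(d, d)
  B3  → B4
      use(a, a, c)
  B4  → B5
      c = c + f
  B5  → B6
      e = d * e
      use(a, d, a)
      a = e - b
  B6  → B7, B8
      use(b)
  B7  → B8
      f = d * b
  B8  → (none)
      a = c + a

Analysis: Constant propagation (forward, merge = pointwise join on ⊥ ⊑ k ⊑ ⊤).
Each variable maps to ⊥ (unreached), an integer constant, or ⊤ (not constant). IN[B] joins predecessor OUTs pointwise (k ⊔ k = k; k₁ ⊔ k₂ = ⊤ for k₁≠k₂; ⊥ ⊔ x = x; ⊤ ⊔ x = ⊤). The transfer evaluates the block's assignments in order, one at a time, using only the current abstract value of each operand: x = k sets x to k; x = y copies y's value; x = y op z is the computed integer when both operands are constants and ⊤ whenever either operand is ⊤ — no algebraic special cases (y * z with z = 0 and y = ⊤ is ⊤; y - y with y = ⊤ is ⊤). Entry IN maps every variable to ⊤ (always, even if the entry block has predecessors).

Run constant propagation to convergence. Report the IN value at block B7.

Answer: {a: ⊤, b: 2, c: ⊤, d: ⊤, e: ⊤, f: ⊤}

Derivation:
Fixpoint table:
  B0:  IN=(all ⊤)  OUT=(all ⊤)
  B1:  IN=(all ⊤)  OUT=(all ⊤)
  B2:  IN=(all ⊤)  OUT={b:2; rest ⊤}
  B3:  IN={b:2; rest ⊤}  OUT={b:2; rest ⊤}
  B4:  IN={b:2; rest ⊤}  OUT={b:2; rest ⊤}
  B5:  IN={b:2; rest ⊤}  OUT={b:2; rest ⊤}
  B6:  IN={b:2; rest ⊤}  OUT={b:2; rest ⊤}
  B7:  IN={b:2; rest ⊤}  OUT={b:2; rest ⊤}
  B8:  IN={b:2; rest ⊤}  OUT={b:2; rest ⊤}

Merge at B7: IN[B7] = OUT[B6] = {a: ⊤, b: 2, c: ⊤, d: ⊤, e: ⊤, f: ⊤}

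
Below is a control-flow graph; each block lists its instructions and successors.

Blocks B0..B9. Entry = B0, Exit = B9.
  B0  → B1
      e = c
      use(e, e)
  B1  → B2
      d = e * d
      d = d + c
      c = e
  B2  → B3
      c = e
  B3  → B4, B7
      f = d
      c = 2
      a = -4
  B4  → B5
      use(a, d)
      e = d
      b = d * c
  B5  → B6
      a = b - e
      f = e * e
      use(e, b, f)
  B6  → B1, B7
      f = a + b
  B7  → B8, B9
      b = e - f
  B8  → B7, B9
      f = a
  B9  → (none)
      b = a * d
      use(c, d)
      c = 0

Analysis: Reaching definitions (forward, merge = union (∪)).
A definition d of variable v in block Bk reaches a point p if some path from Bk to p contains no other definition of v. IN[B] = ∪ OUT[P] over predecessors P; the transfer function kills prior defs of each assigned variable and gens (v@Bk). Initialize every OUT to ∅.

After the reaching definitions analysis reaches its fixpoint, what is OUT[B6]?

Answer: {a@B5, b@B4, c@B3, d@B1, e@B4, f@B6}

Trace:
Per-block solution:
  B0: | IN={} | OUT={e@B0}
  B1: | IN={a@B5, b@B4, c@B3, d@B1, e@B0, e@B4, f@B6} | OUT={a@B5, b@B4, c@B1, d@B1, e@B0, e@B4, f@B6}
  B2: | IN={a@B5, b@B4, c@B1, d@B1, e@B0, e@B4, f@B6} | OUT={a@B5, b@B4, c@B2, d@B1, e@B0, e@B4, f@B6}
  B3: | IN={a@B5, b@B4, c@B2, d@B1, e@B0, e@B4, f@B6} | OUT={a@B3, b@B4, c@B3, d@B1, e@B0, e@B4, f@B3}
  B4: | IN={a@B3, b@B4, c@B3, d@B1, e@B0, e@B4, f@B3} | OUT={a@B3, b@B4, c@B3, d@B1, e@B4, f@B3}
  B5: | IN={a@B3, b@B4, c@B3, d@B1, e@B4, f@B3} | OUT={a@B5, b@B4, c@B3, d@B1, e@B4, f@B5}
  B6: | IN={a@B5, b@B4, c@B3, d@B1, e@B4, f@B5} | OUT={a@B5, b@B4, c@B3, d@B1, e@B4, f@B6}
  B7: | IN={a@B3, a@B5, b@B4, b@B7, c@B3, d@B1, e@B0, e@B4, f@B3, f@B6, f@B8} | OUT={a@B3, a@B5, b@B7, c@B3, d@B1, e@B0, e@B4, f@B3, f@B6, f@B8}
  B8: | IN={a@B3, a@B5, b@B7, c@B3, d@B1, e@B0, e@B4, f@B3, f@B6, f@B8} | OUT={a@B3, a@B5, b@B7, c@B3, d@B1, e@B0, e@B4, f@B8}
  B9: | IN={a@B3, a@B5, b@B7, c@B3, d@B1, e@B0, e@B4, f@B3, f@B6, f@B8} | OUT={a@B3, a@B5, b@B9, c@B9, d@B1, e@B0, e@B4, f@B3, f@B6, f@B8}

Merge at B6: IN[B6] = OUT[B5] = {a@B5, b@B4, c@B3, d@B1, e@B4, f@B5}
Applying B6's transfer function to that IN value gives OUT[B6] (row B6 above).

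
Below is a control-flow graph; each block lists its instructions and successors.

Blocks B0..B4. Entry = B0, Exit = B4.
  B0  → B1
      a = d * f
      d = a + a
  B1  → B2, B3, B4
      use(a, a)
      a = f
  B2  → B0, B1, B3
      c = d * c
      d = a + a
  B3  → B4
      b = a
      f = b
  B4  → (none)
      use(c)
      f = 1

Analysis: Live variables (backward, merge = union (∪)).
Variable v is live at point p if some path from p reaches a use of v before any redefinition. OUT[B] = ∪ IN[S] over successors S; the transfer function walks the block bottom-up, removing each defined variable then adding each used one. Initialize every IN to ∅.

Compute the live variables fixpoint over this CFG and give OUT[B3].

Answer: {c}

Derivation:
Converged values:
  B0:   IN={c, d, f}   OUT={a, c, d, f}
  B1:   IN={a, c, d, f}   OUT={a, c, d, f}
  B2:   IN={a, c, d, f}   OUT={a, c, d, f}
  B3:   IN={a, c}   OUT={c}
  B4:   IN={c}   OUT={}

Merge at B3: OUT[B3] = IN[B4] = {c}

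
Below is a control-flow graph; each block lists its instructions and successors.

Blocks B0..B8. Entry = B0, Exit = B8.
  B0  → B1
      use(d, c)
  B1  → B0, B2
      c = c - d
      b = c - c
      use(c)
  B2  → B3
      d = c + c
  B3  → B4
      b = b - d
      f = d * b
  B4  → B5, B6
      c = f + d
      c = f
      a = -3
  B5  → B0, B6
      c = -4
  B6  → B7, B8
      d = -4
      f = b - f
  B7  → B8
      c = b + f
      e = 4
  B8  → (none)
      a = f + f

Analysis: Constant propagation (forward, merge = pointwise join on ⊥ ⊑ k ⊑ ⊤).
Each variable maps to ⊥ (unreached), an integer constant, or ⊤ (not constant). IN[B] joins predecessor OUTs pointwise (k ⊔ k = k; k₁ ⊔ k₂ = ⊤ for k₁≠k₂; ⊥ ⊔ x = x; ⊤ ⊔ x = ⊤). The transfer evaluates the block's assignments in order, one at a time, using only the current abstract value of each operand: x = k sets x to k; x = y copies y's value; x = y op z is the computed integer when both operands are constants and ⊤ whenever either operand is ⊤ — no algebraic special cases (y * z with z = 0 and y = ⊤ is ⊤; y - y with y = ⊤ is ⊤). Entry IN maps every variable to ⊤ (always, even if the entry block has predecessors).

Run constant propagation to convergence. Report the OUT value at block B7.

Answer: {a: -3, b: ⊤, c: ⊤, d: -4, e: 4, f: ⊤}

Derivation:
Fixpoint table:
  B0:   IN=(all ⊤)   OUT=(all ⊤)
  B1:   IN=(all ⊤)   OUT=(all ⊤)
  B2:   IN=(all ⊤)   OUT=(all ⊤)
  B3:   IN=(all ⊤)   OUT=(all ⊤)
  B4:   IN=(all ⊤)   OUT={a:-3; rest ⊤}
  B5:   IN={a:-3; rest ⊤}   OUT={a:-3, c:-4; rest ⊤}
  B6:   IN={a:-3; rest ⊤}   OUT={a:-3, d:-4; rest ⊤}
  B7:   IN={a:-3, d:-4; rest ⊤}   OUT={a:-3, d:-4, e:4; rest ⊤}
  B8:   IN={a:-3, d:-4; rest ⊤}   OUT={d:-4; rest ⊤}

Merge at B7: IN[B7] = OUT[B6] = {a: -3, b: ⊤, c: ⊤, d: -4, e: ⊤, f: ⊤}
Applying B7's transfer function to that IN value gives OUT[B7] (row B7 above).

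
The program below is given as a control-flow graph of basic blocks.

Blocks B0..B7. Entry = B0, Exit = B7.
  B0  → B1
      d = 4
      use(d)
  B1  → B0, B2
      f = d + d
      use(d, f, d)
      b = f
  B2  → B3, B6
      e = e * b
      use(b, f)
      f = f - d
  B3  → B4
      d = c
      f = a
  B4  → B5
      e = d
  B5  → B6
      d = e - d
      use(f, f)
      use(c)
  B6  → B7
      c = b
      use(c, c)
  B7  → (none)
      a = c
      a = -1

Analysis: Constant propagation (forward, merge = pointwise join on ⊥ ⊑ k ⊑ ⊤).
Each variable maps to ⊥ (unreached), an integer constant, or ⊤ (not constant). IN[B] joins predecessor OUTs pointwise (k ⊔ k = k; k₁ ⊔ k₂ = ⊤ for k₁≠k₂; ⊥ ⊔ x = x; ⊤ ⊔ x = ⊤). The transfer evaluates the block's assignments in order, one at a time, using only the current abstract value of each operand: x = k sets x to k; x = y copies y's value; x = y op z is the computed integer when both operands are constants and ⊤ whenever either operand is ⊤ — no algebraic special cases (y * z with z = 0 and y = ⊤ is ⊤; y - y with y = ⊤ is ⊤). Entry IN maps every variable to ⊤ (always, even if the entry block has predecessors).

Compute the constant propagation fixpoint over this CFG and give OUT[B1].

Converged values:
  B0:   IN=(all ⊤)   OUT={d:4; rest ⊤}
  B1:   IN={d:4; rest ⊤}   OUT={b:8, d:4, f:8; rest ⊤}
  B2:   IN={b:8, d:4, f:8; rest ⊤}   OUT={b:8, d:4, f:4; rest ⊤}
  B3:   IN={b:8, d:4, f:4; rest ⊤}   OUT={b:8; rest ⊤}
  B4:   IN={b:8; rest ⊤}   OUT={b:8; rest ⊤}
  B5:   IN={b:8; rest ⊤}   OUT={b:8; rest ⊤}
  B6:   IN={b:8; rest ⊤}   OUT={b:8, c:8; rest ⊤}
  B7:   IN={b:8, c:8; rest ⊤}   OUT={a:-1, b:8, c:8; rest ⊤}

Merge at B1: IN[B1] = OUT[B0] = {a: ⊤, b: ⊤, c: ⊤, d: 4, e: ⊤, f: ⊤}
Applying B1's transfer function to that IN value gives OUT[B1] (row B1 above).

Answer: {a: ⊤, b: 8, c: ⊤, d: 4, e: ⊤, f: 8}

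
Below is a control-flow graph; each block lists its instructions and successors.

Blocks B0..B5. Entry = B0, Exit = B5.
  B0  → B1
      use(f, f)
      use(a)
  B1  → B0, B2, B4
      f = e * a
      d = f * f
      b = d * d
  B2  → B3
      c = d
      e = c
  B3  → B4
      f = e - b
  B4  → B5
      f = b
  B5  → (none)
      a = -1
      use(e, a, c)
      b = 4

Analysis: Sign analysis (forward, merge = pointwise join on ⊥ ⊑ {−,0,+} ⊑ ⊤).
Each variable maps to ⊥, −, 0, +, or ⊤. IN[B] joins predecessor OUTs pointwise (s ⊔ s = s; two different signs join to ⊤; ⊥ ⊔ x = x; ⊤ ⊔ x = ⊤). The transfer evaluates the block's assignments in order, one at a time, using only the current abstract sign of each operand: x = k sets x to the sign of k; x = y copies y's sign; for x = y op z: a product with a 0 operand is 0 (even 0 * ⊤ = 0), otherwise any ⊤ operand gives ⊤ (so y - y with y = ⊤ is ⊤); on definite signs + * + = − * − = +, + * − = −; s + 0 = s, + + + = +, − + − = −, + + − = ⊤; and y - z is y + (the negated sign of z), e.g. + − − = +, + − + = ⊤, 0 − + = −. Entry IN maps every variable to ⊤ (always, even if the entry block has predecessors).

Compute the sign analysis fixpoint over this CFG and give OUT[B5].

Answer: {a: -, b: +, c: ⊤, d: ⊤, e: ⊤, f: ⊤}

Trace:
Fixpoint table:
  B0: | IN=(all ⊤) | OUT=(all ⊤)
  B1: | IN=(all ⊤) | OUT=(all ⊤)
  B2: | IN=(all ⊤) | OUT=(all ⊤)
  B3: | IN=(all ⊤) | OUT=(all ⊤)
  B4: | IN=(all ⊤) | OUT=(all ⊤)
  B5: | IN=(all ⊤) | OUT={a:-, b:+; rest ⊤}

Merge at B5: IN[B5] = OUT[B4] = {a: ⊤, b: ⊤, c: ⊤, d: ⊤, e: ⊤, f: ⊤}
Applying B5's transfer function to that IN value gives OUT[B5] (row B5 above).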